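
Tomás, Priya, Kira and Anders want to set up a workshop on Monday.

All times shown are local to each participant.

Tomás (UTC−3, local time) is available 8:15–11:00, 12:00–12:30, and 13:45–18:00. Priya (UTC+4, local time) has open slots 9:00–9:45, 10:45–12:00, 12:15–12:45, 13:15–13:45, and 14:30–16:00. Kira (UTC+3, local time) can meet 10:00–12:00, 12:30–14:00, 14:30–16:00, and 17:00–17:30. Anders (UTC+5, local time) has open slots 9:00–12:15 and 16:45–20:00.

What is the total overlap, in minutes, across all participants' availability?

Tomás → UTC: 11:15–14:00, 15:00–15:30, 16:45–21:00.
Priya → UTC: 05:00–05:45, 06:45–08:00, 08:15–08:45, 09:15–09:45, 10:30–12:00.
Kira → UTC: 07:00–09:00, 09:30–11:00, 11:30–13:00, 14:00–14:30.
Anders → UTC: 04:00–07:15, 11:45–15:00.
Tomás ∩ Priya: 11:15–12:00.
Tomás ∩ Priya ∩ Kira: 11:30–12:00.
Tomás ∩ Priya ∩ Kira ∩ Anders: 11:45–12:00.
Total common minutes: 15.

15 minutes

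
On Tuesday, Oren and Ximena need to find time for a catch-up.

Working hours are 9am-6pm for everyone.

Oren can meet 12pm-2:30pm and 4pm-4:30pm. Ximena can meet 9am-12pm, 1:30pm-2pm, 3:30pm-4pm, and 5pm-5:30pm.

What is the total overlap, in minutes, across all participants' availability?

Oren ∩ Ximena: 13:30–14:00.
Total common minutes: 30.

30 minutes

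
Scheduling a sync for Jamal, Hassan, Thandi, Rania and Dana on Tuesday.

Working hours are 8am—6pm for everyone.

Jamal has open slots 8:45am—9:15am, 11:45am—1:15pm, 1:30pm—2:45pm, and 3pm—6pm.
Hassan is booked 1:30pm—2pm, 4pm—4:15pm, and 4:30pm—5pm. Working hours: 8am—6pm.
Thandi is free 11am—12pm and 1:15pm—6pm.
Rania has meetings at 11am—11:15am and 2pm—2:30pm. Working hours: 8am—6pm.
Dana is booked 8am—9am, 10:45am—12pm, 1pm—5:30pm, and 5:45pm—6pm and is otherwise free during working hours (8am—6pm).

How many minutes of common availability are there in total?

Hassan free within 08:00–18:00: 08:00–13:30, 14:00–16:00, 16:15–16:30, 17:00–18:00.
Rania free within 08:00–18:00: 08:00–11:00, 11:15–14:00, 14:30–18:00.
Dana free within 08:00–18:00: 09:00–10:45, 12:00–13:00, 17:30–17:45.
Jamal ∩ Hassan: 08:45–09:15, 11:45–13:15, 14:00–14:45, 15:00–16:00, 16:15–16:30, 17:00–18:00.
Jamal ∩ Hassan ∩ Thandi: 11:45–12:00, 14:00–14:45, 15:00–16:00, 16:15–16:30, 17:00–18:00.
Jamal ∩ Hassan ∩ Thandi ∩ Rania: 11:45–12:00, 14:30–14:45, 15:00–16:00, 16:15–16:30, 17:00–18:00.
Jamal ∩ Hassan ∩ Thandi ∩ Rania ∩ Dana: 17:30–17:45.
Total common minutes: 15.

15 minutes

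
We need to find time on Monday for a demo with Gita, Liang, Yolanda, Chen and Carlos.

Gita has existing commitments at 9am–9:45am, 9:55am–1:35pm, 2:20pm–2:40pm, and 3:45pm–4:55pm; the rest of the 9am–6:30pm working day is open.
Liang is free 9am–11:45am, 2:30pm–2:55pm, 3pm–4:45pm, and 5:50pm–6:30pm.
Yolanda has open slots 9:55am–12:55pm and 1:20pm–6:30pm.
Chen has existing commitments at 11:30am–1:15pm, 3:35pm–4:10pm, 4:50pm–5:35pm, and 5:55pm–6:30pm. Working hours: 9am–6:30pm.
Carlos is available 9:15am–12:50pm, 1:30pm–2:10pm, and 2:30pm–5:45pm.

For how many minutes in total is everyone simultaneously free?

50 minutes

Gita free within 09:00–18:30: 09:45–09:55, 13:35–14:20, 14:40–15:45, 16:55–18:30.
Chen free within 09:00–18:30: 09:00–11:30, 13:15–15:35, 16:10–16:50, 17:35–17:55.
Gita ∩ Liang: 09:45–09:55, 14:40–14:55, 15:00–15:45, 17:50–18:30.
Gita ∩ Liang ∩ Yolanda: 14:40–14:55, 15:00–15:45, 17:50–18:30.
Gita ∩ Liang ∩ Yolanda ∩ Chen: 14:40–14:55, 15:00–15:35, 17:50–17:55.
Gita ∩ Liang ∩ Yolanda ∩ Chen ∩ Carlos: 14:40–14:55, 15:00–15:35.
Total common minutes: 15 + 35 = 50.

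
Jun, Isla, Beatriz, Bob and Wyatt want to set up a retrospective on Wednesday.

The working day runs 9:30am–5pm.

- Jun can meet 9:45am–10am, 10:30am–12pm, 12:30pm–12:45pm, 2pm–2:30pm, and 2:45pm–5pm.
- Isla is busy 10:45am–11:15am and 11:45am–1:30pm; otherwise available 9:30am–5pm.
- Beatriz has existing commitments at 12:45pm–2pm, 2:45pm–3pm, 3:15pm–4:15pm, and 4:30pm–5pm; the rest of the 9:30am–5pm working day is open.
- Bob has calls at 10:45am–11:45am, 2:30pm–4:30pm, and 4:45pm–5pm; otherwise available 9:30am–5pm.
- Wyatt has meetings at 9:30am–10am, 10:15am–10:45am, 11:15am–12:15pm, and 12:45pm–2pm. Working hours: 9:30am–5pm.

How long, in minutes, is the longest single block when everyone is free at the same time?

30 minutes

Isla free within 09:30–17:00: 09:30–10:45, 11:15–11:45, 13:30–17:00.
Beatriz free within 09:30–17:00: 09:30–12:45, 14:00–14:45, 15:00–15:15, 16:15–16:30.
Bob free within 09:30–17:00: 09:30–10:45, 11:45–14:30, 16:30–16:45.
Wyatt free within 09:30–17:00: 10:00–10:15, 10:45–11:15, 12:15–12:45, 14:00–17:00.
Jun ∩ Isla: 09:45–10:00, 10:30–10:45, 11:15–11:45, 14:00–14:30, 14:45–17:00.
Jun ∩ Isla ∩ Beatriz: 09:45–10:00, 10:30–10:45, 11:15–11:45, 14:00–14:30, 15:00–15:15, 16:15–16:30.
Jun ∩ Isla ∩ Beatriz ∩ Bob: 09:45–10:00, 10:30–10:45, 14:00–14:30.
Jun ∩ Isla ∩ Beatriz ∩ Bob ∩ Wyatt: 14:00–14:30.
Single common window of 30 minutes.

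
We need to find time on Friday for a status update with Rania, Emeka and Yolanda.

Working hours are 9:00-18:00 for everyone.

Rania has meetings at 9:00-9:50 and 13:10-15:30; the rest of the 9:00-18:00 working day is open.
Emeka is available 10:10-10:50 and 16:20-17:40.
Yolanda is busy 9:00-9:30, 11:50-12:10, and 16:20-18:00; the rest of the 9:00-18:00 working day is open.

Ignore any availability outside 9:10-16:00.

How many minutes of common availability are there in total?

Rania free within 09:00–18:00: 09:50–13:10, 15:30–18:00.
Yolanda free within 09:00–18:00: 09:30–11:50, 12:10–16:20.
Rania ∩ Emeka: 10:10–10:50, 16:20–17:40.
Rania ∩ Emeka ∩ Yolanda: 10:10–10:50.
Restricted to 09:10–16:00: 10:10–10:50.
Total common minutes: 40.

40 minutes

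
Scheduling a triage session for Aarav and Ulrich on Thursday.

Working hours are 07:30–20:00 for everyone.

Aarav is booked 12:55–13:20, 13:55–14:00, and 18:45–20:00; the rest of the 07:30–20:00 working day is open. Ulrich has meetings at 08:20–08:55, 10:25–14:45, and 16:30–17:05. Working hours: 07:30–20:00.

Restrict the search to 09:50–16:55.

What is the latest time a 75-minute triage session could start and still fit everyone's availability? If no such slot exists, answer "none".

15:15

Aarav free within 07:30–20:00: 07:30–12:55, 13:20–13:55, 14:00–18:45.
Ulrich free within 07:30–20:00: 07:30–08:20, 08:55–10:25, 14:45–16:30, 17:05–20:00.
Aarav ∩ Ulrich: 07:30–08:20, 08:55–10:25, 14:45–16:30, 17:05–18:45.
Restricted to 09:50–16:55: 09:50–10:25, 14:45–16:30.
Windows ≥ 75 min: 14:45–16:30.
Latest start in the last window 14:45–16:30 is 16:30 − 75 min = 15:15.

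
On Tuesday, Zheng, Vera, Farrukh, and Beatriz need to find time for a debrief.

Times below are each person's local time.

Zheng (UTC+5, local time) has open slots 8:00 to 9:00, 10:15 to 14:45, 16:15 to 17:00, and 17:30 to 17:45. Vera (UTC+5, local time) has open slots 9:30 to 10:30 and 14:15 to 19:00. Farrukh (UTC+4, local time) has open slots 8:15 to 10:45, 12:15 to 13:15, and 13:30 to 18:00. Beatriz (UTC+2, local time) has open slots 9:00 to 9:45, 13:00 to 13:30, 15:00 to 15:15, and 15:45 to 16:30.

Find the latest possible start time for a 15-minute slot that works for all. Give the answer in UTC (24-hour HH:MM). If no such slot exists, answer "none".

Zheng → UTC: 03:00–04:00, 05:15–09:45, 11:15–12:00, 12:30–12:45.
Vera → UTC: 04:30–05:30, 09:15–14:00.
Farrukh → UTC: 04:15–06:45, 08:15–09:15, 09:30–14:00.
Beatriz → UTC: 07:00–07:45, 11:00–11:30, 13:00–13:15, 13:45–14:30.
Zheng ∩ Vera: 05:15–05:30, 09:15–09:45, 11:15–12:00, 12:30–12:45.
Zheng ∩ Vera ∩ Farrukh: 05:15–05:30, 09:30–09:45, 11:15–12:00, 12:30–12:45.
Zheng ∩ Vera ∩ Farrukh ∩ Beatriz: 11:15–11:30.
Windows ≥ 15 min: 11:15–11:30.
Latest start in the last window 11:15–11:30 is 11:30 − 15 min = 11:15.

11:15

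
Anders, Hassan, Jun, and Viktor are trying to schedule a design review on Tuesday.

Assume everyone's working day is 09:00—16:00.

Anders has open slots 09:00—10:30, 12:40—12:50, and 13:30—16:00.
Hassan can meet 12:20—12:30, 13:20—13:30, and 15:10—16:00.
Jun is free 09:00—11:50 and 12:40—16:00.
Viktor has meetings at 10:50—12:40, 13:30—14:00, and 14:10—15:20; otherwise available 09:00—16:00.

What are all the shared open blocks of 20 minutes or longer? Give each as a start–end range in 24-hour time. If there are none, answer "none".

15:20–16:00

Viktor free within 09:00–16:00: 09:00–10:50, 12:40–13:30, 14:00–14:10, 15:20–16:00.
Anders ∩ Hassan: 15:10–16:00.
Anders ∩ Hassan ∩ Jun: 15:10–16:00.
Anders ∩ Hassan ∩ Jun ∩ Viktor: 15:20–16:00.
Windows ≥ 20 min: 15:20–16:00.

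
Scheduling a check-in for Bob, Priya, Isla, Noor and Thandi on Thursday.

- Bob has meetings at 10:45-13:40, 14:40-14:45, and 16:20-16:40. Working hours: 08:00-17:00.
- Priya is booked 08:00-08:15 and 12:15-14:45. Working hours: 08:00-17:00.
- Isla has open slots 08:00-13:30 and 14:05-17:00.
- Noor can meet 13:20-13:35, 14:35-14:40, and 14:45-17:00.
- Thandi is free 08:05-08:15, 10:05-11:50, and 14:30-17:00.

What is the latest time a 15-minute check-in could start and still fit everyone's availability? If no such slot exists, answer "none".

16:45

Bob free within 08:00–17:00: 08:00–10:45, 13:40–14:40, 14:45–16:20, 16:40–17:00.
Priya free within 08:00–17:00: 08:15–12:15, 14:45–17:00.
Bob ∩ Priya: 08:15–10:45, 14:45–16:20, 16:40–17:00.
Bob ∩ Priya ∩ Isla: 08:15–10:45, 14:45–16:20, 16:40–17:00.
Bob ∩ Priya ∩ Isla ∩ Noor: 14:45–16:20, 16:40–17:00.
Bob ∩ Priya ∩ Isla ∩ Noor ∩ Thandi: 14:45–16:20, 16:40–17:00.
Windows ≥ 15 min: 14:45–16:20, 16:40–17:00.
Latest start in the last window 16:40–17:00 is 17:00 − 15 min = 16:45.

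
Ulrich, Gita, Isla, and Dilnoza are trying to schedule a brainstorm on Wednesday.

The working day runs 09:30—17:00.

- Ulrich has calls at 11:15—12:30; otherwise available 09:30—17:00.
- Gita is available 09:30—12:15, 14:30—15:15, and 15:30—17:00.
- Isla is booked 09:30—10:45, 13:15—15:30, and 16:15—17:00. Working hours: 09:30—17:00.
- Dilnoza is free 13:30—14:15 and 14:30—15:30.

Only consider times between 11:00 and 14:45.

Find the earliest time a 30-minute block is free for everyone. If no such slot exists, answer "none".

none

Ulrich free within 09:30–17:00: 09:30–11:15, 12:30–17:00.
Isla free within 09:30–17:00: 10:45–13:15, 15:30–16:15.
Ulrich ∩ Gita: 09:30–11:15, 14:30–15:15, 15:30–17:00.
Ulrich ∩ Gita ∩ Isla: 10:45–11:15, 15:30–16:15.
Ulrich ∩ Gita ∩ Isla ∩ Dilnoza: (none).
Restricted to 11:00–14:45: (none).
Windows ≥ 30 min: (none).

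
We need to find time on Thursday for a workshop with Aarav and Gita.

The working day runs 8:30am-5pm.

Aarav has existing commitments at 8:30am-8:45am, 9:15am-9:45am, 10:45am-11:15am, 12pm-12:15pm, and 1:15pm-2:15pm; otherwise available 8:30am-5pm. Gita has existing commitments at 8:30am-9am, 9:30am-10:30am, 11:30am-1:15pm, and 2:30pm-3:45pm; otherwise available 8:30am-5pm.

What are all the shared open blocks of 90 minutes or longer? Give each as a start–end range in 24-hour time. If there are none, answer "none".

none

Aarav free within 08:30–17:00: 08:45–09:15, 09:45–10:45, 11:15–12:00, 12:15–13:15, 14:15–17:00.
Gita free within 08:30–17:00: 09:00–09:30, 10:30–11:30, 13:15–14:30, 15:45–17:00.
Aarav ∩ Gita: 09:00–09:15, 10:30–10:45, 11:15–11:30, 14:15–14:30, 15:45–17:00.
Windows ≥ 90 min: (none).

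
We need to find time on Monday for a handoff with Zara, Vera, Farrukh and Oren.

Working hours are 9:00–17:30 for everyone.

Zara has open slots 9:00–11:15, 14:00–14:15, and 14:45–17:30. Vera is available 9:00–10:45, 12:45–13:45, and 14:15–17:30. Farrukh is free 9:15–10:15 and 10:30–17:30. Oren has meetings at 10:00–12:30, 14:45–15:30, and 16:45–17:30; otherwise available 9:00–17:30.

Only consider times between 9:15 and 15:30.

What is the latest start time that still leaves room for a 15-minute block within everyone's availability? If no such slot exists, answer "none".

09:45

Oren free within 09:00–17:30: 09:00–10:00, 12:30–14:45, 15:30–16:45.
Zara ∩ Vera: 09:00–10:45, 14:45–17:30.
Zara ∩ Vera ∩ Farrukh: 09:15–10:15, 10:30–10:45, 14:45–17:30.
Zara ∩ Vera ∩ Farrukh ∩ Oren: 09:15–10:00, 15:30–16:45.
Restricted to 09:15–15:30: 09:15–10:00.
Windows ≥ 15 min: 09:15–10:00.
Latest start in the last window 09:15–10:00 is 10:00 − 15 min = 09:45.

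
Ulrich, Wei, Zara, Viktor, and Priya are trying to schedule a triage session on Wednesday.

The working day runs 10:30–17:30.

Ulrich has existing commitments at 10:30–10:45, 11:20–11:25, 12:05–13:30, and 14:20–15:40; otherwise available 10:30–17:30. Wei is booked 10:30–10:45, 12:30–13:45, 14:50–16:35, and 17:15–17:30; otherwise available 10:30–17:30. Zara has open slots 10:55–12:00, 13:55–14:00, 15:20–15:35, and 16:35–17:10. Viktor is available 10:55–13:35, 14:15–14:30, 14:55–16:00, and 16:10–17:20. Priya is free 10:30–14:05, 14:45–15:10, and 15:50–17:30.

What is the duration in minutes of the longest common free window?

Ulrich free within 10:30–17:30: 10:45–11:20, 11:25–12:05, 13:30–14:20, 15:40–17:30.
Wei free within 10:30–17:30: 10:45–12:30, 13:45–14:50, 16:35–17:15.
Ulrich ∩ Wei: 10:45–11:20, 11:25–12:05, 13:45–14:20, 16:35–17:15.
Ulrich ∩ Wei ∩ Zara: 10:55–11:20, 11:25–12:00, 13:55–14:00, 16:35–17:10.
Ulrich ∩ Wei ∩ Zara ∩ Viktor: 10:55–11:20, 11:25–12:00, 16:35–17:10.
Ulrich ∩ Wei ∩ Zara ∩ Viktor ∩ Priya: 10:55–11:20, 11:25–12:00, 16:35–17:10.
Common window lengths: 25, 35, 35 min; longest is 35.

35 minutes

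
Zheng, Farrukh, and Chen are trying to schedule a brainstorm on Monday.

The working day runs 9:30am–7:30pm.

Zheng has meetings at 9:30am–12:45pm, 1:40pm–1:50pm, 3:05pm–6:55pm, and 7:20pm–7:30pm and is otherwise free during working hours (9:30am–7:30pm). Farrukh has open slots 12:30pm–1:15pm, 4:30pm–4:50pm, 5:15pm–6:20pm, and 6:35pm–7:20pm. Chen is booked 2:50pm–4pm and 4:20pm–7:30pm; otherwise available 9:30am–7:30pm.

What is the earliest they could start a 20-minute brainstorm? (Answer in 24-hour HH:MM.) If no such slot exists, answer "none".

12:45

Zheng free within 09:30–19:30: 12:45–13:40, 13:50–15:05, 18:55–19:20.
Chen free within 09:30–19:30: 09:30–14:50, 16:00–16:20.
Zheng ∩ Farrukh: 12:45–13:15, 18:55–19:20.
Zheng ∩ Farrukh ∩ Chen: 12:45–13:15.
Windows ≥ 20 min: 12:45–13:15.
Earliest such window starts at 12:45.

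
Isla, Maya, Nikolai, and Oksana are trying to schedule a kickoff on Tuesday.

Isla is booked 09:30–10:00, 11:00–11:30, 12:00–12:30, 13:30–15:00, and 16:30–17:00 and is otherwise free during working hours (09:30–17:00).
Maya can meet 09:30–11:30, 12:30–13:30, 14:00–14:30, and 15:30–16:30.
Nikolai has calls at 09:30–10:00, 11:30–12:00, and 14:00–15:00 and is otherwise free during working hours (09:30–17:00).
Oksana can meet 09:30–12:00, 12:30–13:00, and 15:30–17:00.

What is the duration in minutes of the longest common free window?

Isla free within 09:30–17:00: 10:00–11:00, 11:30–12:00, 12:30–13:30, 15:00–16:30.
Nikolai free within 09:30–17:00: 10:00–11:30, 12:00–14:00, 15:00–17:00.
Isla ∩ Maya: 10:00–11:00, 12:30–13:30, 15:30–16:30.
Isla ∩ Maya ∩ Nikolai: 10:00–11:00, 12:30–13:30, 15:30–16:30.
Isla ∩ Maya ∩ Nikolai ∩ Oksana: 10:00–11:00, 12:30–13:00, 15:30–16:30.
Common window lengths: 60, 30, 60 min; longest is 60.

60 minutes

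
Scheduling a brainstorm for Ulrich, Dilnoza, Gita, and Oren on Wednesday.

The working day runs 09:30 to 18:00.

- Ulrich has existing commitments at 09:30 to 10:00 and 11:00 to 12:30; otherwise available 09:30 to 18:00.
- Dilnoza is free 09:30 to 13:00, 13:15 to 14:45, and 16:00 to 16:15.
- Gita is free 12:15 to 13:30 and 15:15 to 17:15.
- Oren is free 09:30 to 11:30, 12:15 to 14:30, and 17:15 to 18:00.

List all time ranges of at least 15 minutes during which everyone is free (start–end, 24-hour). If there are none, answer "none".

12:30–13:00, 13:15–13:30

Ulrich free within 09:30–18:00: 10:00–11:00, 12:30–18:00.
Ulrich ∩ Dilnoza: 10:00–11:00, 12:30–13:00, 13:15–14:45, 16:00–16:15.
Ulrich ∩ Dilnoza ∩ Gita: 12:30–13:00, 13:15–13:30, 16:00–16:15.
Ulrich ∩ Dilnoza ∩ Gita ∩ Oren: 12:30–13:00, 13:15–13:30.
Windows ≥ 15 min: 12:30–13:00, 13:15–13:30.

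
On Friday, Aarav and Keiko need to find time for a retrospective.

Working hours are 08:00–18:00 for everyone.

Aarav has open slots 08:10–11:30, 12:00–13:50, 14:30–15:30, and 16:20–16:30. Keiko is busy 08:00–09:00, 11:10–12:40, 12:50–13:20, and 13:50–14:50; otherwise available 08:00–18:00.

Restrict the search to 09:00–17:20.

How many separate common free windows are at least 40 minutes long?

Keiko free within 08:00–18:00: 09:00–11:10, 12:40–12:50, 13:20–13:50, 14:50–18:00.
Aarav ∩ Keiko: 09:00–11:10, 12:40–12:50, 13:20–13:50, 14:50–15:30, 16:20–16:30.
Restricted to 09:00–17:20: 09:00–11:10, 12:40–12:50, 13:20–13:50, 14:50–15:30, 16:20–16:30.
Windows ≥ 40 min: 09:00–11:10, 14:50–15:30.
That's 2 windows.

2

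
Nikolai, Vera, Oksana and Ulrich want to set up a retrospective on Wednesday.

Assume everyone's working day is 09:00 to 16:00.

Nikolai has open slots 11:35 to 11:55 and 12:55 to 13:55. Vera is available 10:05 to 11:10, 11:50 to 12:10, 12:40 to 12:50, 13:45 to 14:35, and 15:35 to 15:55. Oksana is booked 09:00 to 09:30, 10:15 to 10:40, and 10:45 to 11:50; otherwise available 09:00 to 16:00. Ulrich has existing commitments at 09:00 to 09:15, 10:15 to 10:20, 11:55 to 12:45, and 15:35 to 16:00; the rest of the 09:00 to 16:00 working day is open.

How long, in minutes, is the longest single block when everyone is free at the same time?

10 minutes

Oksana free within 09:00–16:00: 09:30–10:15, 10:40–10:45, 11:50–16:00.
Ulrich free within 09:00–16:00: 09:15–10:15, 10:20–11:55, 12:45–15:35.
Nikolai ∩ Vera: 11:50–11:55, 13:45–13:55.
Nikolai ∩ Vera ∩ Oksana: 11:50–11:55, 13:45–13:55.
Nikolai ∩ Vera ∩ Oksana ∩ Ulrich: 11:50–11:55, 13:45–13:55.
Common window lengths: 5, 10 min; longest is 10.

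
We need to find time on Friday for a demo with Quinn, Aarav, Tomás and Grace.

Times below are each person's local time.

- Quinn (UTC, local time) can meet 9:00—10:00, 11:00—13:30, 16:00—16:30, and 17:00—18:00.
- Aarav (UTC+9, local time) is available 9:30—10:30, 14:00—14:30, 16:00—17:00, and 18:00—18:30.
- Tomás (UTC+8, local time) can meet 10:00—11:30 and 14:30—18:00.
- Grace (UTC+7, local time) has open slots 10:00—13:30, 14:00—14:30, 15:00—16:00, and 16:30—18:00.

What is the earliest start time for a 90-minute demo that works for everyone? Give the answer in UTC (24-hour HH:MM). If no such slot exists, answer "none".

none

Quinn → UTC: 09:00–10:00, 11:00–13:30, 16:00–16:30, 17:00–18:00.
Aarav → UTC: 00:30–01:30, 05:00–05:30, 07:00–08:00, 09:00–09:30.
Tomás → UTC: 02:00–03:30, 06:30–10:00.
Grace → UTC: 03:00–06:30, 07:00–07:30, 08:00–09:00, 09:30–11:00.
Quinn ∩ Aarav: 09:00–09:30.
Quinn ∩ Aarav ∩ Tomás: 09:00–09:30.
Quinn ∩ Aarav ∩ Tomás ∩ Grace: (none).
Windows ≥ 90 min: (none).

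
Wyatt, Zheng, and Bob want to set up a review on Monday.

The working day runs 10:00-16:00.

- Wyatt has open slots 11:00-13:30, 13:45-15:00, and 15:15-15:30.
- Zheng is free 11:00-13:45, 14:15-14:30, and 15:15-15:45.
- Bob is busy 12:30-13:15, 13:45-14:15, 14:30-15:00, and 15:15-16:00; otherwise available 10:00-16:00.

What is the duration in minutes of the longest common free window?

Bob free within 10:00–16:00: 10:00–12:30, 13:15–13:45, 14:15–14:30, 15:00–15:15.
Wyatt ∩ Zheng: 11:00–13:30, 14:15–14:30, 15:15–15:30.
Wyatt ∩ Zheng ∩ Bob: 11:00–12:30, 13:15–13:30, 14:15–14:30.
Common window lengths: 90, 15, 15 min; longest is 90.

90 minutes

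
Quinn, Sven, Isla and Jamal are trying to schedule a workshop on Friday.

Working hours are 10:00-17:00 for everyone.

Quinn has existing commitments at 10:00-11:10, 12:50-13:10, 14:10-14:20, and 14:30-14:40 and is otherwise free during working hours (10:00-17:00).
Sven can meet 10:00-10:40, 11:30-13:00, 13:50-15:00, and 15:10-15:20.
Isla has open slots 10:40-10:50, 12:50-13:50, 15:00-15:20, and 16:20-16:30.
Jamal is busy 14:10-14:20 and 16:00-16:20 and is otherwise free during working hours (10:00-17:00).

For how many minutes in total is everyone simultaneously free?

Quinn free within 10:00–17:00: 11:10–12:50, 13:10–14:10, 14:20–14:30, 14:40–17:00.
Jamal free within 10:00–17:00: 10:00–14:10, 14:20–16:00, 16:20–17:00.
Quinn ∩ Sven: 11:30–12:50, 13:50–14:10, 14:20–14:30, 14:40–15:00, 15:10–15:20.
Quinn ∩ Sven ∩ Isla: 15:10–15:20.
Quinn ∩ Sven ∩ Isla ∩ Jamal: 15:10–15:20.
Total common minutes: 10.

10 minutes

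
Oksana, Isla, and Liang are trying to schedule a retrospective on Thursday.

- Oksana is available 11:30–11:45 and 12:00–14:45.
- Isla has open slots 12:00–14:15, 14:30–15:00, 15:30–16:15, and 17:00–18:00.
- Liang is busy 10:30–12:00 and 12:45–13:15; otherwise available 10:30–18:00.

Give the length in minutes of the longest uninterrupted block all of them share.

Liang free within 10:30–18:00: 12:00–12:45, 13:15–18:00.
Oksana ∩ Isla: 12:00–14:15, 14:30–14:45.
Oksana ∩ Isla ∩ Liang: 12:00–12:45, 13:15–14:15, 14:30–14:45.
Common window lengths: 45, 60, 15 min; longest is 60.

60 minutes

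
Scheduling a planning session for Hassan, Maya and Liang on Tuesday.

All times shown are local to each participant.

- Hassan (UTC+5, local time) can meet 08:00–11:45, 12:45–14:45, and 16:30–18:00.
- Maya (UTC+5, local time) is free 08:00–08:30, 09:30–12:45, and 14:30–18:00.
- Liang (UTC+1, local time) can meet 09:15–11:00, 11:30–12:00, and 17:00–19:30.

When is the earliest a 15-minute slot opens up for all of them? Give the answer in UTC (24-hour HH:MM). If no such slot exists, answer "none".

Hassan → UTC: 03:00–06:45, 07:45–09:45, 11:30–13:00.
Maya → UTC: 03:00–03:30, 04:30–07:45, 09:30–13:00.
Liang → UTC: 08:15–10:00, 10:30–11:00, 16:00–18:30.
Hassan ∩ Maya: 03:00–03:30, 04:30–06:45, 09:30–09:45, 11:30–13:00.
Hassan ∩ Maya ∩ Liang: 09:30–09:45.
Windows ≥ 15 min: 09:30–09:45.
Earliest such window starts at 09:30.

09:30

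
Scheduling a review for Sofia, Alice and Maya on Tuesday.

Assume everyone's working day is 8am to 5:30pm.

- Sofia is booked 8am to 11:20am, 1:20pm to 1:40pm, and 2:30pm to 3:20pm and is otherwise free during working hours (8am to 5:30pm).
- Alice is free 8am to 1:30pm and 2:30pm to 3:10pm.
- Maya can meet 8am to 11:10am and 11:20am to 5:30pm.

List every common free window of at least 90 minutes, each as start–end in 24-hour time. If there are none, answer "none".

11:20–13:20

Sofia free within 08:00–17:30: 11:20–13:20, 13:40–14:30, 15:20–17:30.
Sofia ∩ Alice: 11:20–13:20.
Sofia ∩ Alice ∩ Maya: 11:20–13:20.
Windows ≥ 90 min: 11:20–13:20.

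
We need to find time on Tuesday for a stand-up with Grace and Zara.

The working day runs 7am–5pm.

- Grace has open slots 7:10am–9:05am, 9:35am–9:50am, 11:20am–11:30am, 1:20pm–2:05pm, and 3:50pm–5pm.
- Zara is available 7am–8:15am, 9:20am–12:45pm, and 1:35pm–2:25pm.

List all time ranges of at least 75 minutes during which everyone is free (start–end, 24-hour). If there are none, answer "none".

Grace ∩ Zara: 07:10–08:15, 09:35–09:50, 11:20–11:30, 13:35–14:05.
Windows ≥ 75 min: (none).

none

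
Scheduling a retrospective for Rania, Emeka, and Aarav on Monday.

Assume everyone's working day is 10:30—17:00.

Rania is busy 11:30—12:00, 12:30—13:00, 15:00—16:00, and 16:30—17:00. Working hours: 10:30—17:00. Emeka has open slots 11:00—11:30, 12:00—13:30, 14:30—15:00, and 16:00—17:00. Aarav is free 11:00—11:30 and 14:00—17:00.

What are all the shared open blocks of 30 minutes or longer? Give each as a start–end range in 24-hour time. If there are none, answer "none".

11:00–11:30, 14:30–15:00, 16:00–16:30

Rania free within 10:30–17:00: 10:30–11:30, 12:00–12:30, 13:00–15:00, 16:00–16:30.
Rania ∩ Emeka: 11:00–11:30, 12:00–12:30, 13:00–13:30, 14:30–15:00, 16:00–16:30.
Rania ∩ Emeka ∩ Aarav: 11:00–11:30, 14:30–15:00, 16:00–16:30.
Windows ≥ 30 min: 11:00–11:30, 14:30–15:00, 16:00–16:30.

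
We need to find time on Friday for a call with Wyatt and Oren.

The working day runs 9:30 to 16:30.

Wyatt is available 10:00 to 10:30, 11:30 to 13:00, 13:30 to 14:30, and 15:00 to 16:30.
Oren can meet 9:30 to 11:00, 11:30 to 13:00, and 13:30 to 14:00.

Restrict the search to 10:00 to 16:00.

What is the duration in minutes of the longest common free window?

Wyatt ∩ Oren: 10:00–10:30, 11:30–13:00, 13:30–14:00.
Restricted to 10:00–16:00: 10:00–10:30, 11:30–13:00, 13:30–14:00.
Common window lengths: 30, 90, 30 min; longest is 90.

90 minutes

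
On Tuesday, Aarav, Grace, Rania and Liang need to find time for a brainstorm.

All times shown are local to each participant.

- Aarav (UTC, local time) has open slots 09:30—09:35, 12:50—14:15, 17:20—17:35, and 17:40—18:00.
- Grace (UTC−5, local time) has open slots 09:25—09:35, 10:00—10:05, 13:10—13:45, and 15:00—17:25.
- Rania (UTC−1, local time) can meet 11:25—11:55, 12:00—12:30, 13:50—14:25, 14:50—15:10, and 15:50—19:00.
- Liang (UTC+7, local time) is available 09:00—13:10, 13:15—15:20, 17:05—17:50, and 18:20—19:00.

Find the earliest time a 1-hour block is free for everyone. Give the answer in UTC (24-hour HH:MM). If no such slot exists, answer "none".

none

Aarav → UTC: 09:30–09:35, 12:50–14:15, 17:20–17:35, 17:40–18:00.
Grace → UTC: 14:25–14:35, 15:00–15:05, 18:10–18:45, 20:00–22:25.
Rania → UTC: 12:25–12:55, 13:00–13:30, 14:50–15:25, 15:50–16:10, 16:50–20:00.
Liang → UTC: 02:00–06:10, 06:15–08:20, 10:05–10:50, 11:20–12:00.
Aarav ∩ Grace: (none).
Aarav ∩ Grace ∩ Rania: (none).
Aarav ∩ Grace ∩ Rania ∩ Liang: (none).
Windows ≥ 60 min: (none).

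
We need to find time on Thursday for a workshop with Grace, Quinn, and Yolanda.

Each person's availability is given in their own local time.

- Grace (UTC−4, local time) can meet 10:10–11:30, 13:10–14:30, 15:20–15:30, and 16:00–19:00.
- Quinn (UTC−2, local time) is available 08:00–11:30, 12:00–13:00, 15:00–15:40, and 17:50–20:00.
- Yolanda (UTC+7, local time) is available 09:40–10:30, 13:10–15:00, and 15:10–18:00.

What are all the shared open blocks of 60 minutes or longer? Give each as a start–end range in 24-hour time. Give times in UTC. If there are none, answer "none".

none

Grace → UTC: 14:10–15:30, 17:10–18:30, 19:20–19:30, 20:00–23:00.
Quinn → UTC: 10:00–13:30, 14:00–15:00, 17:00–17:40, 19:50–22:00.
Yolanda → UTC: 02:40–03:30, 06:10–08:00, 08:10–11:00.
Grace ∩ Quinn: 14:10–15:00, 17:10–17:40, 20:00–22:00.
Grace ∩ Quinn ∩ Yolanda: (none).
Windows ≥ 60 min: (none).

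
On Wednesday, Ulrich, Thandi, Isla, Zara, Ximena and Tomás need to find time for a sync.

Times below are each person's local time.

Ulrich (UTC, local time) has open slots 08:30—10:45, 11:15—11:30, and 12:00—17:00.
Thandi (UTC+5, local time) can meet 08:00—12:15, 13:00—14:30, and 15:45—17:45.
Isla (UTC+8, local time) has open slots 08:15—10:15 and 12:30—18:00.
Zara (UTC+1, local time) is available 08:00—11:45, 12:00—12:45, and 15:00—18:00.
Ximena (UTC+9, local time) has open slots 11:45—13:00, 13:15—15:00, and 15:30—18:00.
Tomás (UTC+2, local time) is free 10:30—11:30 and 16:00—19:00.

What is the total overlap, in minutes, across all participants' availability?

Ulrich → UTC: 08:30–10:45, 11:15–11:30, 12:00–17:00.
Thandi → UTC: 03:00–07:15, 08:00–09:30, 10:45–12:45.
Isla → UTC: 00:15–02:15, 04:30–10:00.
Zara → UTC: 07:00–10:45, 11:00–11:45, 14:00–17:00.
Ximena → UTC: 02:45–04:00, 04:15–06:00, 06:30–09:00.
Tomás → UTC: 08:30–09:30, 14:00–17:00.
Ulrich ∩ Thandi: 08:30–09:30, 11:15–11:30, 12:00–12:45.
Ulrich ∩ Thandi ∩ Isla: 08:30–09:30.
Ulrich ∩ Thandi ∩ Isla ∩ Zara: 08:30–09:30.
Ulrich ∩ Thandi ∩ Isla ∩ Zara ∩ Ximena: 08:30–09:00.
Ulrich ∩ Thandi ∩ Isla ∩ Zara ∩ Ximena ∩ Tomás: 08:30–09:00.
Total common minutes: 30.

30 minutes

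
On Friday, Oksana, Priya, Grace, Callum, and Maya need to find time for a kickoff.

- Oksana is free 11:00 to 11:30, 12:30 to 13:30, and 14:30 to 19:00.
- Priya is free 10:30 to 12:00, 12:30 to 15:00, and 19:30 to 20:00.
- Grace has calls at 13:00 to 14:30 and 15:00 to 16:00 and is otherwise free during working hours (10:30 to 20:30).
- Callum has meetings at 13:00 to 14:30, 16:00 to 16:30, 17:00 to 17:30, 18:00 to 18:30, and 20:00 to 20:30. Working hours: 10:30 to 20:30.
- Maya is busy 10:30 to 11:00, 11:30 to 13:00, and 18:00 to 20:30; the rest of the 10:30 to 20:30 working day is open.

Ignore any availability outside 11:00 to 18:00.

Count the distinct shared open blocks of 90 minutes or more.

0

Grace free within 10:30–20:30: 10:30–13:00, 14:30–15:00, 16:00–20:30.
Callum free within 10:30–20:30: 10:30–13:00, 14:30–16:00, 16:30–17:00, 17:30–18:00, 18:30–20:00.
Maya free within 10:30–20:30: 11:00–11:30, 13:00–18:00.
Oksana ∩ Priya: 11:00–11:30, 12:30–13:30, 14:30–15:00.
Oksana ∩ Priya ∩ Grace: 11:00–11:30, 12:30–13:00, 14:30–15:00.
Oksana ∩ Priya ∩ Grace ∩ Callum: 11:00–11:30, 12:30–13:00, 14:30–15:00.
Oksana ∩ Priya ∩ Grace ∩ Callum ∩ Maya: 11:00–11:30, 14:30–15:00.
Restricted to 11:00–18:00: 11:00–11:30, 14:30–15:00.
Windows ≥ 90 min: (none).
That's 0 windows.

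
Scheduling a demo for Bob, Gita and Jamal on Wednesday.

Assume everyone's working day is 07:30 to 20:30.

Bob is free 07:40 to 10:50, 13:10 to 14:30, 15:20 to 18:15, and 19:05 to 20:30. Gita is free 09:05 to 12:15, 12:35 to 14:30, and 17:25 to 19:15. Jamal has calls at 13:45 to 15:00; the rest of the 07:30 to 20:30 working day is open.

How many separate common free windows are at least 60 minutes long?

Jamal free within 07:30–20:30: 07:30–13:45, 15:00–20:30.
Bob ∩ Gita: 09:05–10:50, 13:10–14:30, 17:25–18:15, 19:05–19:15.
Bob ∩ Gita ∩ Jamal: 09:05–10:50, 13:10–13:45, 17:25–18:15, 19:05–19:15.
Windows ≥ 60 min: 09:05–10:50.
That's 1 window.

1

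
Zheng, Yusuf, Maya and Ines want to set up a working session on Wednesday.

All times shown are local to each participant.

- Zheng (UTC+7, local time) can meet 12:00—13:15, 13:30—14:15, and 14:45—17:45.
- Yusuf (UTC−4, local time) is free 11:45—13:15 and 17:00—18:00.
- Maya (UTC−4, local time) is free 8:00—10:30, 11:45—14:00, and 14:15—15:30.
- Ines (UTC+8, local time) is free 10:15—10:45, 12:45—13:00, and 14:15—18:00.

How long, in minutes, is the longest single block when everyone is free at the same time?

0 minutes

Zheng → UTC: 05:00–06:15, 06:30–07:15, 07:45–10:45.
Yusuf → UTC: 15:45–17:15, 21:00–22:00.
Maya → UTC: 12:00–14:30, 15:45–18:00, 18:15–19:30.
Ines → UTC: 02:15–02:45, 04:45–05:00, 06:15–10:00.
Zheng ∩ Yusuf: (none).
Zheng ∩ Yusuf ∩ Maya: (none).
Zheng ∩ Yusuf ∩ Maya ∩ Ines: (none).
No common window.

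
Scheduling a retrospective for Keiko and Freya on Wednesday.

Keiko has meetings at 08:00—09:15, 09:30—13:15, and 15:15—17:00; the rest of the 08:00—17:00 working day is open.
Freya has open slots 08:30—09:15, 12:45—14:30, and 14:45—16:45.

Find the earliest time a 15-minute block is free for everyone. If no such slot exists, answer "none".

13:15

Keiko free within 08:00–17:00: 09:15–09:30, 13:15–15:15.
Keiko ∩ Freya: 13:15–14:30, 14:45–15:15.
Windows ≥ 15 min: 13:15–14:30, 14:45–15:15.
Earliest such window starts at 13:15.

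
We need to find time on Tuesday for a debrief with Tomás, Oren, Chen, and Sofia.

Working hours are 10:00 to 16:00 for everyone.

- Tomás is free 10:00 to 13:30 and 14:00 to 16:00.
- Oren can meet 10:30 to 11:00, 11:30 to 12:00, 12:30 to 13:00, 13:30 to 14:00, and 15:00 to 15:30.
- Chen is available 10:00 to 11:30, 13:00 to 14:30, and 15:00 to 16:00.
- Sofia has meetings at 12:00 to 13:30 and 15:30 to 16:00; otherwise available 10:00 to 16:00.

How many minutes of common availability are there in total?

60 minutes

Sofia free within 10:00–16:00: 10:00–12:00, 13:30–15:30.
Tomás ∩ Oren: 10:30–11:00, 11:30–12:00, 12:30–13:00, 15:00–15:30.
Tomás ∩ Oren ∩ Chen: 10:30–11:00, 15:00–15:30.
Tomás ∩ Oren ∩ Chen ∩ Sofia: 10:30–11:00, 15:00–15:30.
Total common minutes: 30 + 30 = 60.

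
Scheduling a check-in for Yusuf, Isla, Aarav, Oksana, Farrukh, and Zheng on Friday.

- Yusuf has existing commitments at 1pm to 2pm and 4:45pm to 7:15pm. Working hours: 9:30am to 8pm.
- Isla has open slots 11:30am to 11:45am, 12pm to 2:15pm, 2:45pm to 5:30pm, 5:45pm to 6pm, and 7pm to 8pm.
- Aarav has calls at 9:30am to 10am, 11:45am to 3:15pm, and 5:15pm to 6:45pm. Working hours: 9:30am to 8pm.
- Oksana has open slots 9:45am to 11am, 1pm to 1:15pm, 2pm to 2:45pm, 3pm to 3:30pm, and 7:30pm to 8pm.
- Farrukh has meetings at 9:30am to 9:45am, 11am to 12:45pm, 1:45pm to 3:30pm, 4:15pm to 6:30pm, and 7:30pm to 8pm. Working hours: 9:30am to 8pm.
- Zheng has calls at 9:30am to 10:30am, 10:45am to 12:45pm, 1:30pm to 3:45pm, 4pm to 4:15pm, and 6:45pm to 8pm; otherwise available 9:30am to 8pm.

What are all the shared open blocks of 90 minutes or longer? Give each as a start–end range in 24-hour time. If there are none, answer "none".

Yusuf free within 09:30–20:00: 09:30–13:00, 14:00–16:45, 19:15–20:00.
Aarav free within 09:30–20:00: 10:00–11:45, 15:15–17:15, 18:45–20:00.
Farrukh free within 09:30–20:00: 09:45–11:00, 12:45–13:45, 15:30–16:15, 18:30–19:30.
Zheng free within 09:30–20:00: 10:30–10:45, 12:45–13:30, 15:45–16:00, 16:15–18:45.
Yusuf ∩ Isla: 11:30–11:45, 12:00–13:00, 14:00–14:15, 14:45–16:45, 19:15–20:00.
Yusuf ∩ Isla ∩ Aarav: 11:30–11:45, 15:15–16:45, 19:15–20:00.
Yusuf ∩ Isla ∩ Aarav ∩ Oksana: 15:15–15:30, 19:30–20:00.
Yusuf ∩ Isla ∩ Aarav ∩ Oksana ∩ Farrukh: (none).
Yusuf ∩ Isla ∩ Aarav ∩ Oksana ∩ Farrukh ∩ Zheng: (none).
Windows ≥ 90 min: (none).

none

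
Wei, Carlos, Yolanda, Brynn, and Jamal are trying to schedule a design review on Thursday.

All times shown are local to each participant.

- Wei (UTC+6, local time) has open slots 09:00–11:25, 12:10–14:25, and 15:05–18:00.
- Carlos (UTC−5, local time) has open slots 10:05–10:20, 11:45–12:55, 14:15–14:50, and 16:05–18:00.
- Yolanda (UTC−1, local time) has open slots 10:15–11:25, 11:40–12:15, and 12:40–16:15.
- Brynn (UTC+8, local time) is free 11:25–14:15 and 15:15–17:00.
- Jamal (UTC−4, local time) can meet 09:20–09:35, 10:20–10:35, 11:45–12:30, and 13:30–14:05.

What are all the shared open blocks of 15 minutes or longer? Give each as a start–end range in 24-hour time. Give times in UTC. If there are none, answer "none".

Wei → UTC: 03:00–05:25, 06:10–08:25, 09:05–12:00.
Carlos → UTC: 15:05–15:20, 16:45–17:55, 19:15–19:50, 21:05–23:00.
Yolanda → UTC: 11:15–12:25, 12:40–13:15, 13:40–17:15.
Brynn → UTC: 03:25–06:15, 07:15–09:00.
Jamal → UTC: 13:20–13:35, 14:20–14:35, 15:45–16:30, 17:30–18:05.
Wei ∩ Carlos: (none).
Wei ∩ Carlos ∩ Yolanda: (none).
Wei ∩ Carlos ∩ Yolanda ∩ Brynn: (none).
Wei ∩ Carlos ∩ Yolanda ∩ Brynn ∩ Jamal: (none).
Windows ≥ 15 min: (none).

none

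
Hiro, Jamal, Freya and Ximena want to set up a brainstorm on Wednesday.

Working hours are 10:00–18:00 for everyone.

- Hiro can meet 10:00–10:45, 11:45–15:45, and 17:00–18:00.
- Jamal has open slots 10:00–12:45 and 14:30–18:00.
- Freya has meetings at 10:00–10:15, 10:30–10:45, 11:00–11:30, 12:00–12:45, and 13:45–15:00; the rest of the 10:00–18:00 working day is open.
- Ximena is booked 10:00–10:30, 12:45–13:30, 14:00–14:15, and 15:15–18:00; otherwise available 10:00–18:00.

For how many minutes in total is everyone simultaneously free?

30 minutes

Freya free within 10:00–18:00: 10:15–10:30, 10:45–11:00, 11:30–12:00, 12:45–13:45, 15:00–18:00.
Ximena free within 10:00–18:00: 10:30–12:45, 13:30–14:00, 14:15–15:15.
Hiro ∩ Jamal: 10:00–10:45, 11:45–12:45, 14:30–15:45, 17:00–18:00.
Hiro ∩ Jamal ∩ Freya: 10:15–10:30, 11:45–12:00, 15:00–15:45, 17:00–18:00.
Hiro ∩ Jamal ∩ Freya ∩ Ximena: 11:45–12:00, 15:00–15:15.
Total common minutes: 15 + 15 = 30.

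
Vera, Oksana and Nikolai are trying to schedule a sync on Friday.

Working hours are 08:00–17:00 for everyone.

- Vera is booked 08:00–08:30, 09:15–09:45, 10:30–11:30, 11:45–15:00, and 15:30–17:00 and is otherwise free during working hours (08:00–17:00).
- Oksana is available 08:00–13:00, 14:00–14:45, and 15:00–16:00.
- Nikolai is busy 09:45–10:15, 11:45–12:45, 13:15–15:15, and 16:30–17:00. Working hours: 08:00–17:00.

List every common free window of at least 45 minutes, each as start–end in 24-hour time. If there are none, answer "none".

Vera free within 08:00–17:00: 08:30–09:15, 09:45–10:30, 11:30–11:45, 15:00–15:30.
Nikolai free within 08:00–17:00: 08:00–09:45, 10:15–11:45, 12:45–13:15, 15:15–16:30.
Vera ∩ Oksana: 08:30–09:15, 09:45–10:30, 11:30–11:45, 15:00–15:30.
Vera ∩ Oksana ∩ Nikolai: 08:30–09:15, 10:15–10:30, 11:30–11:45, 15:15–15:30.
Windows ≥ 45 min: 08:30–09:15.

08:30–09:15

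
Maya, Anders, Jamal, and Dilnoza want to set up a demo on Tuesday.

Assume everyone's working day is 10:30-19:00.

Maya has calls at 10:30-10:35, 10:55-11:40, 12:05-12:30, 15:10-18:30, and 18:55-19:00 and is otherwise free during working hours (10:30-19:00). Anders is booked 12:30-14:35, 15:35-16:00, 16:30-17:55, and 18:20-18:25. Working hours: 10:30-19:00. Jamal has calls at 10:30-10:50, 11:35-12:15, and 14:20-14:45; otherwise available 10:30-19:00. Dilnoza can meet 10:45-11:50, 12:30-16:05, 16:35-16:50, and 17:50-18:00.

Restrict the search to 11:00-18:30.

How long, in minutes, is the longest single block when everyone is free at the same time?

Maya free within 10:30–19:00: 10:35–10:55, 11:40–12:05, 12:30–15:10, 18:30–18:55.
Anders free within 10:30–19:00: 10:30–12:30, 14:35–15:35, 16:00–16:30, 17:55–18:20, 18:25–19:00.
Jamal free within 10:30–19:00: 10:50–11:35, 12:15–14:20, 14:45–19:00.
Maya ∩ Anders: 10:35–10:55, 11:40–12:05, 14:35–15:10, 18:30–18:55.
Maya ∩ Anders ∩ Jamal: 10:50–10:55, 14:45–15:10, 18:30–18:55.
Maya ∩ Anders ∩ Jamal ∩ Dilnoza: 10:50–10:55, 14:45–15:10.
Restricted to 11:00–18:30: 14:45–15:10.
Single common window of 25 minutes.

25 minutes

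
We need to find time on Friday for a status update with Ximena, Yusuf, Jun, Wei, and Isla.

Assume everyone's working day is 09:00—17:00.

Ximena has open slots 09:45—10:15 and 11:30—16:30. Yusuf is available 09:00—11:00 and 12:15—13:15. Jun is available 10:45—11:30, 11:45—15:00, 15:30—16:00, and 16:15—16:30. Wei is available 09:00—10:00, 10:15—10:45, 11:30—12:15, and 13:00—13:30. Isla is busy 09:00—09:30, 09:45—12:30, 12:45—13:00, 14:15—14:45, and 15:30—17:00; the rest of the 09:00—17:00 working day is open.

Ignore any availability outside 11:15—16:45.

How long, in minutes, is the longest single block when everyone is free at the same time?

Isla free within 09:00–17:00: 09:30–09:45, 12:30–12:45, 13:00–14:15, 14:45–15:30.
Ximena ∩ Yusuf: 09:45–10:15, 12:15–13:15.
Ximena ∩ Yusuf ∩ Jun: 12:15–13:15.
Ximena ∩ Yusuf ∩ Jun ∩ Wei: 13:00–13:15.
Ximena ∩ Yusuf ∩ Jun ∩ Wei ∩ Isla: 13:00–13:15.
Restricted to 11:15–16:45: 13:00–13:15.
Single common window of 15 minutes.

15 minutes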